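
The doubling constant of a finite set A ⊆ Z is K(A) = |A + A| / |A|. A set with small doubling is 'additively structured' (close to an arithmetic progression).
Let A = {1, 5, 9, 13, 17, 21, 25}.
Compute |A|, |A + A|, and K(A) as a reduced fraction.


|A| = 7.
Compute A + A by enumerating all 49 pairs.
A + A = {2, 6, 10, 14, 18, 22, 26, 30, 34, 38, 42, 46, 50}, so |A + A| = 13.
K = |A + A| / |A| = 13/7 (already in lowest terms) ≈ 1.8571.
Reference: AP of size 7 gives K = 13/7 ≈ 1.8571; a fully generic set of size 7 gives K ≈ 4.0000.

|A| = 7, |A + A| = 13, K = 13/7.


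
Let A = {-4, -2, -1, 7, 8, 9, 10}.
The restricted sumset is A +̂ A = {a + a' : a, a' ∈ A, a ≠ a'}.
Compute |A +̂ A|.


Restricted sumset: A +̂ A = {a + a' : a ∈ A, a' ∈ A, a ≠ a'}.
Equivalently, take A + A and drop any sum 2a that is achievable ONLY as a + a for a ∈ A (i.e. sums representable only with equal summands).
Enumerate pairs (a, a') with a < a' (symmetric, so each unordered pair gives one sum; this covers all a ≠ a'):
  -4 + -2 = -6
  -4 + -1 = -5
  -4 + 7 = 3
  -4 + 8 = 4
  -4 + 9 = 5
  -4 + 10 = 6
  -2 + -1 = -3
  -2 + 7 = 5
  -2 + 8 = 6
  -2 + 9 = 7
  -2 + 10 = 8
  -1 + 7 = 6
  -1 + 8 = 7
  -1 + 9 = 8
  -1 + 10 = 9
  7 + 8 = 15
  7 + 9 = 16
  7 + 10 = 17
  8 + 9 = 17
  8 + 10 = 18
  9 + 10 = 19
Collected distinct sums: {-6, -5, -3, 3, 4, 5, 6, 7, 8, 9, 15, 16, 17, 18, 19}
|A +̂ A| = 15
(Reference bound: |A +̂ A| ≥ 2|A| - 3 for |A| ≥ 2, with |A| = 7 giving ≥ 11.)

|A +̂ A| = 15


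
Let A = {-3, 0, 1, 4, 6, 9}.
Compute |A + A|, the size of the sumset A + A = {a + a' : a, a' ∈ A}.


A + A = {a + a' : a, a' ∈ A}; |A| = 6.
General bounds: 2|A| - 1 ≤ |A + A| ≤ |A|(|A|+1)/2, i.e. 11 ≤ |A + A| ≤ 21.
Lower bound 2|A|-1 is attained iff A is an arithmetic progression.
Enumerate sums a + a' for a ≤ a' (symmetric, so this suffices):
a = -3: -3+-3=-6, -3+0=-3, -3+1=-2, -3+4=1, -3+6=3, -3+9=6
a = 0: 0+0=0, 0+1=1, 0+4=4, 0+6=6, 0+9=9
a = 1: 1+1=2, 1+4=5, 1+6=7, 1+9=10
a = 4: 4+4=8, 4+6=10, 4+9=13
a = 6: 6+6=12, 6+9=15
a = 9: 9+9=18
Distinct sums: {-6, -3, -2, 0, 1, 2, 3, 4, 5, 6, 7, 8, 9, 10, 12, 13, 15, 18}
|A + A| = 18

|A + A| = 18


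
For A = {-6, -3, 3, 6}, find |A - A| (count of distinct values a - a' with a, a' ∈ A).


A - A = {a - a' : a, a' ∈ A}; |A| = 4.
Bounds: 2|A|-1 ≤ |A - A| ≤ |A|² - |A| + 1, i.e. 7 ≤ |A - A| ≤ 13.
Note: 0 ∈ A - A always (from a - a). The set is symmetric: if d ∈ A - A then -d ∈ A - A.
Enumerate nonzero differences d = a - a' with a > a' (then include -d):
Positive differences: {3, 6, 9, 12}
Full difference set: {0} ∪ (positive diffs) ∪ (negative diffs).
|A - A| = 1 + 2·4 = 9 (matches direct enumeration: 9).

|A - A| = 9


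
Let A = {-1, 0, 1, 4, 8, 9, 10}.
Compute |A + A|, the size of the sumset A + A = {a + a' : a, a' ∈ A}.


A + A = {a + a' : a, a' ∈ A}; |A| = 7.
General bounds: 2|A| - 1 ≤ |A + A| ≤ |A|(|A|+1)/2, i.e. 13 ≤ |A + A| ≤ 28.
Lower bound 2|A|-1 is attained iff A is an arithmetic progression.
Enumerate sums a + a' for a ≤ a' (symmetric, so this suffices):
a = -1: -1+-1=-2, -1+0=-1, -1+1=0, -1+4=3, -1+8=7, -1+9=8, -1+10=9
a = 0: 0+0=0, 0+1=1, 0+4=4, 0+8=8, 0+9=9, 0+10=10
a = 1: 1+1=2, 1+4=5, 1+8=9, 1+9=10, 1+10=11
a = 4: 4+4=8, 4+8=12, 4+9=13, 4+10=14
a = 8: 8+8=16, 8+9=17, 8+10=18
a = 9: 9+9=18, 9+10=19
a = 10: 10+10=20
Distinct sums: {-2, -1, 0, 1, 2, 3, 4, 5, 7, 8, 9, 10, 11, 12, 13, 14, 16, 17, 18, 19, 20}
|A + A| = 21

|A + A| = 21


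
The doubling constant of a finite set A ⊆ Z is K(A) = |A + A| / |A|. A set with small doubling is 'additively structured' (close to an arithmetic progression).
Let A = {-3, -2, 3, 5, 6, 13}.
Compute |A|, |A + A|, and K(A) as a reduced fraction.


|A| = 6.
Compute A + A by enumerating all 36 pairs.
A + A = {-6, -5, -4, 0, 1, 2, 3, 4, 6, 8, 9, 10, 11, 12, 16, 18, 19, 26}, so |A + A| = 18.
K = |A + A| / |A| = 18/6 = 3/1 ≈ 3.0000.
Reference: AP of size 6 gives K = 11/6 ≈ 1.8333; a fully generic set of size 6 gives K ≈ 3.5000.

|A| = 6, |A + A| = 18, K = 18/6 = 3/1.


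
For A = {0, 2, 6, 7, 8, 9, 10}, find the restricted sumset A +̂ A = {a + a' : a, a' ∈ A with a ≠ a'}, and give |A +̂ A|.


Restricted sumset: A +̂ A = {a + a' : a ∈ A, a' ∈ A, a ≠ a'}.
Equivalently, take A + A and drop any sum 2a that is achievable ONLY as a + a for a ∈ A (i.e. sums representable only with equal summands).
Enumerate pairs (a, a') with a < a' (symmetric, so each unordered pair gives one sum; this covers all a ≠ a'):
  0 + 2 = 2
  0 + 6 = 6
  0 + 7 = 7
  0 + 8 = 8
  0 + 9 = 9
  0 + 10 = 10
  2 + 6 = 8
  2 + 7 = 9
  2 + 8 = 10
  2 + 9 = 11
  2 + 10 = 12
  6 + 7 = 13
  6 + 8 = 14
  6 + 9 = 15
  6 + 10 = 16
  7 + 8 = 15
  7 + 9 = 16
  7 + 10 = 17
  8 + 9 = 17
  8 + 10 = 18
  9 + 10 = 19
Collected distinct sums: {2, 6, 7, 8, 9, 10, 11, 12, 13, 14, 15, 16, 17, 18, 19}
|A +̂ A| = 15
(Reference bound: |A +̂ A| ≥ 2|A| - 3 for |A| ≥ 2, with |A| = 7 giving ≥ 11.)

|A +̂ A| = 15


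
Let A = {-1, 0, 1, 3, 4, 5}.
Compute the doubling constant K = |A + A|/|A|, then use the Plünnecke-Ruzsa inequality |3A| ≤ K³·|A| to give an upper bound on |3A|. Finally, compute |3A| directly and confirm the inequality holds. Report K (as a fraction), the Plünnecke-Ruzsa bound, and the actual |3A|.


|A| = 6.
Step 1: Compute A + A by enumerating all 36 pairs.
A + A = {-2, -1, 0, 1, 2, 3, 4, 5, 6, 7, 8, 9, 10}, so |A + A| = 13.
Step 2: Doubling constant K = |A + A|/|A| = 13/6 = 13/6 ≈ 2.1667.
Step 3: Plünnecke-Ruzsa gives |3A| ≤ K³·|A| = (2.1667)³ · 6 ≈ 61.0278.
Step 4: Compute 3A = A + A + A directly by enumerating all triples (a,b,c) ∈ A³; |3A| = 19.
Step 5: Check 19 ≤ 61.0278? Yes ✓.

K = 13/6, Plünnecke-Ruzsa bound K³|A| ≈ 61.0278, |3A| = 19, inequality holds.


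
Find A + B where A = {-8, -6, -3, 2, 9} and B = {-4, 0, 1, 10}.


A + B = {a + b : a ∈ A, b ∈ B}.
Enumerate all |A|·|B| = 5·4 = 20 pairs (a, b) and collect distinct sums.
a = -8: -8+-4=-12, -8+0=-8, -8+1=-7, -8+10=2
a = -6: -6+-4=-10, -6+0=-6, -6+1=-5, -6+10=4
a = -3: -3+-4=-7, -3+0=-3, -3+1=-2, -3+10=7
a = 2: 2+-4=-2, 2+0=2, 2+1=3, 2+10=12
a = 9: 9+-4=5, 9+0=9, 9+1=10, 9+10=19
Collecting distinct sums: A + B = {-12, -10, -8, -7, -6, -5, -3, -2, 2, 3, 4, 5, 7, 9, 10, 12, 19}
|A + B| = 17

A + B = {-12, -10, -8, -7, -6, -5, -3, -2, 2, 3, 4, 5, 7, 9, 10, 12, 19}


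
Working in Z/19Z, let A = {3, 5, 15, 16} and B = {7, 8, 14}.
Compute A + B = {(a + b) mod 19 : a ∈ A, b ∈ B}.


Work in Z/19Z: reduce every sum a + b modulo 19.
Enumerate all 12 pairs:
a = 3: 3+7=10, 3+8=11, 3+14=17
a = 5: 5+7=12, 5+8=13, 5+14=0
a = 15: 15+7=3, 15+8=4, 15+14=10
a = 16: 16+7=4, 16+8=5, 16+14=11
Distinct residues collected: {0, 3, 4, 5, 10, 11, 12, 13, 17}
|A + B| = 9 (out of 19 total residues).

A + B = {0, 3, 4, 5, 10, 11, 12, 13, 17}


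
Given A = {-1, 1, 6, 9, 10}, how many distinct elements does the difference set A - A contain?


A - A = {a - a' : a, a' ∈ A}; |A| = 5.
Bounds: 2|A|-1 ≤ |A - A| ≤ |A|² - |A| + 1, i.e. 9 ≤ |A - A| ≤ 21.
Note: 0 ∈ A - A always (from a - a). The set is symmetric: if d ∈ A - A then -d ∈ A - A.
Enumerate nonzero differences d = a - a' with a > a' (then include -d):
Positive differences: {1, 2, 3, 4, 5, 7, 8, 9, 10, 11}
Full difference set: {0} ∪ (positive diffs) ∪ (negative diffs).
|A - A| = 1 + 2·10 = 21 (matches direct enumeration: 21).

|A - A| = 21


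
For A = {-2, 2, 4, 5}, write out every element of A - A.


A - A = {a - a' : a, a' ∈ A}.
Compute a - a' for each ordered pair (a, a'):
a = -2: -2--2=0, -2-2=-4, -2-4=-6, -2-5=-7
a = 2: 2--2=4, 2-2=0, 2-4=-2, 2-5=-3
a = 4: 4--2=6, 4-2=2, 4-4=0, 4-5=-1
a = 5: 5--2=7, 5-2=3, 5-4=1, 5-5=0
Collecting distinct values (and noting 0 appears from a-a):
A - A = {-7, -6, -4, -3, -2, -1, 0, 1, 2, 3, 4, 6, 7}
|A - A| = 13

A - A = {-7, -6, -4, -3, -2, -1, 0, 1, 2, 3, 4, 6, 7}


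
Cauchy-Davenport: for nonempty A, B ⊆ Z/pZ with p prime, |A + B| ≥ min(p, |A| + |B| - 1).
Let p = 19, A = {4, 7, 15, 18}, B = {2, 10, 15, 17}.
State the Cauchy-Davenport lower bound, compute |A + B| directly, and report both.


Cauchy-Davenport: |A + B| ≥ min(p, |A| + |B| - 1) for A, B nonempty in Z/pZ.
|A| = 4, |B| = 4, p = 19.
CD lower bound = min(19, 4 + 4 - 1) = min(19, 7) = 7.
Compute A + B mod 19 directly:
a = 4: 4+2=6, 4+10=14, 4+15=0, 4+17=2
a = 7: 7+2=9, 7+10=17, 7+15=3, 7+17=5
a = 15: 15+2=17, 15+10=6, 15+15=11, 15+17=13
a = 18: 18+2=1, 18+10=9, 18+15=14, 18+17=16
A + B = {0, 1, 2, 3, 5, 6, 9, 11, 13, 14, 16, 17}, so |A + B| = 12.
Verify: 12 ≥ 7? Yes ✓.

CD lower bound = 7, actual |A + B| = 12.


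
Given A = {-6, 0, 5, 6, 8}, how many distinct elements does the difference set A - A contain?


A - A = {a - a' : a, a' ∈ A}; |A| = 5.
Bounds: 2|A|-1 ≤ |A - A| ≤ |A|² - |A| + 1, i.e. 9 ≤ |A - A| ≤ 21.
Note: 0 ∈ A - A always (from a - a). The set is symmetric: if d ∈ A - A then -d ∈ A - A.
Enumerate nonzero differences d = a - a' with a > a' (then include -d):
Positive differences: {1, 2, 3, 5, 6, 8, 11, 12, 14}
Full difference set: {0} ∪ (positive diffs) ∪ (negative diffs).
|A - A| = 1 + 2·9 = 19 (matches direct enumeration: 19).

|A - A| = 19


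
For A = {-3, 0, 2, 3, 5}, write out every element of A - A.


A - A = {a - a' : a, a' ∈ A}.
Compute a - a' for each ordered pair (a, a'):
a = -3: -3--3=0, -3-0=-3, -3-2=-5, -3-3=-6, -3-5=-8
a = 0: 0--3=3, 0-0=0, 0-2=-2, 0-3=-3, 0-5=-5
a = 2: 2--3=5, 2-0=2, 2-2=0, 2-3=-1, 2-5=-3
a = 3: 3--3=6, 3-0=3, 3-2=1, 3-3=0, 3-5=-2
a = 5: 5--3=8, 5-0=5, 5-2=3, 5-3=2, 5-5=0
Collecting distinct values (and noting 0 appears from a-a):
A - A = {-8, -6, -5, -3, -2, -1, 0, 1, 2, 3, 5, 6, 8}
|A - A| = 13

A - A = {-8, -6, -5, -3, -2, -1, 0, 1, 2, 3, 5, 6, 8}


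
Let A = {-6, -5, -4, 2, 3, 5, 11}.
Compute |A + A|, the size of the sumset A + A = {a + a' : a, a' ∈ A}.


A + A = {a + a' : a, a' ∈ A}; |A| = 7.
General bounds: 2|A| - 1 ≤ |A + A| ≤ |A|(|A|+1)/2, i.e. 13 ≤ |A + A| ≤ 28.
Lower bound 2|A|-1 is attained iff A is an arithmetic progression.
Enumerate sums a + a' for a ≤ a' (symmetric, so this suffices):
a = -6: -6+-6=-12, -6+-5=-11, -6+-4=-10, -6+2=-4, -6+3=-3, -6+5=-1, -6+11=5
a = -5: -5+-5=-10, -5+-4=-9, -5+2=-3, -5+3=-2, -5+5=0, -5+11=6
a = -4: -4+-4=-8, -4+2=-2, -4+3=-1, -4+5=1, -4+11=7
a = 2: 2+2=4, 2+3=5, 2+5=7, 2+11=13
a = 3: 3+3=6, 3+5=8, 3+11=14
a = 5: 5+5=10, 5+11=16
a = 11: 11+11=22
Distinct sums: {-12, -11, -10, -9, -8, -4, -3, -2, -1, 0, 1, 4, 5, 6, 7, 8, 10, 13, 14, 16, 22}
|A + A| = 21

|A + A| = 21


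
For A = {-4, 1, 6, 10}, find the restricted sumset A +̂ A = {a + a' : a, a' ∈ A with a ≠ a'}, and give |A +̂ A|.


Restricted sumset: A +̂ A = {a + a' : a ∈ A, a' ∈ A, a ≠ a'}.
Equivalently, take A + A and drop any sum 2a that is achievable ONLY as a + a for a ∈ A (i.e. sums representable only with equal summands).
Enumerate pairs (a, a') with a < a' (symmetric, so each unordered pair gives one sum; this covers all a ≠ a'):
  -4 + 1 = -3
  -4 + 6 = 2
  -4 + 10 = 6
  1 + 6 = 7
  1 + 10 = 11
  6 + 10 = 16
Collected distinct sums: {-3, 2, 6, 7, 11, 16}
|A +̂ A| = 6
(Reference bound: |A +̂ A| ≥ 2|A| - 3 for |A| ≥ 2, with |A| = 4 giving ≥ 5.)

|A +̂ A| = 6


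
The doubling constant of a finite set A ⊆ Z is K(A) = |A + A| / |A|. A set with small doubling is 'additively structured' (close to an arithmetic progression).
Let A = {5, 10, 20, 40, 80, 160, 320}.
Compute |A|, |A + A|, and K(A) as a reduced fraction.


|A| = 7.
Compute A + A by enumerating all 49 pairs.
A + A = {10, 15, 20, 25, 30, 40, 45, 50, 60, 80, 85, 90, 100, 120, 160, 165, 170, 180, 200, 240, 320, 325, 330, 340, 360, 400, 480, 640}, so |A + A| = 28.
K = |A + A| / |A| = 28/7 = 4/1 ≈ 4.0000.
Reference: AP of size 7 gives K = 13/7 ≈ 1.8571; a fully generic set of size 7 gives K ≈ 4.0000.

|A| = 7, |A + A| = 28, K = 28/7 = 4/1.


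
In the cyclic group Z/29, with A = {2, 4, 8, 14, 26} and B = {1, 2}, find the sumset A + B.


Work in Z/29Z: reduce every sum a + b modulo 29.
Enumerate all 10 pairs:
a = 2: 2+1=3, 2+2=4
a = 4: 4+1=5, 4+2=6
a = 8: 8+1=9, 8+2=10
a = 14: 14+1=15, 14+2=16
a = 26: 26+1=27, 26+2=28
Distinct residues collected: {3, 4, 5, 6, 9, 10, 15, 16, 27, 28}
|A + B| = 10 (out of 29 total residues).

A + B = {3, 4, 5, 6, 9, 10, 15, 16, 27, 28}


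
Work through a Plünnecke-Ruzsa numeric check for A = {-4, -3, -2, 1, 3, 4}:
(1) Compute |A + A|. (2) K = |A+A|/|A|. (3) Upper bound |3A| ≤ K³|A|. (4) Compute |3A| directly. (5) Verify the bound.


|A| = 6.
Step 1: Compute A + A by enumerating all 36 pairs.
A + A = {-8, -7, -6, -5, -4, -3, -2, -1, 0, 1, 2, 4, 5, 6, 7, 8}, so |A + A| = 16.
Step 2: Doubling constant K = |A + A|/|A| = 16/6 = 16/6 ≈ 2.6667.
Step 3: Plünnecke-Ruzsa gives |3A| ≤ K³·|A| = (2.6667)³ · 6 ≈ 113.7778.
Step 4: Compute 3A = A + A + A directly by enumerating all triples (a,b,c) ∈ A³; |3A| = 25.
Step 5: Check 25 ≤ 113.7778? Yes ✓.

K = 16/6, Plünnecke-Ruzsa bound K³|A| ≈ 113.7778, |3A| = 25, inequality holds.


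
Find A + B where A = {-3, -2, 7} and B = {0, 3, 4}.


A + B = {a + b : a ∈ A, b ∈ B}.
Enumerate all |A|·|B| = 3·3 = 9 pairs (a, b) and collect distinct sums.
a = -3: -3+0=-3, -3+3=0, -3+4=1
a = -2: -2+0=-2, -2+3=1, -2+4=2
a = 7: 7+0=7, 7+3=10, 7+4=11
Collecting distinct sums: A + B = {-3, -2, 0, 1, 2, 7, 10, 11}
|A + B| = 8

A + B = {-3, -2, 0, 1, 2, 7, 10, 11}


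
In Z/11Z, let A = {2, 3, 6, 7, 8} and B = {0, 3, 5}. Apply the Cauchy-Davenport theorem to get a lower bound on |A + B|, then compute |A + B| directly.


Cauchy-Davenport: |A + B| ≥ min(p, |A| + |B| - 1) for A, B nonempty in Z/pZ.
|A| = 5, |B| = 3, p = 11.
CD lower bound = min(11, 5 + 3 - 1) = min(11, 7) = 7.
Compute A + B mod 11 directly:
a = 2: 2+0=2, 2+3=5, 2+5=7
a = 3: 3+0=3, 3+3=6, 3+5=8
a = 6: 6+0=6, 6+3=9, 6+5=0
a = 7: 7+0=7, 7+3=10, 7+5=1
a = 8: 8+0=8, 8+3=0, 8+5=2
A + B = {0, 1, 2, 3, 5, 6, 7, 8, 9, 10}, so |A + B| = 10.
Verify: 10 ≥ 7? Yes ✓.

CD lower bound = 7, actual |A + B| = 10.


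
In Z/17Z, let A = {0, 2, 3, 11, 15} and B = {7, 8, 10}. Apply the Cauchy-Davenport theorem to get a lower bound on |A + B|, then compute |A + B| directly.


Cauchy-Davenport: |A + B| ≥ min(p, |A| + |B| - 1) for A, B nonempty in Z/pZ.
|A| = 5, |B| = 3, p = 17.
CD lower bound = min(17, 5 + 3 - 1) = min(17, 7) = 7.
Compute A + B mod 17 directly:
a = 0: 0+7=7, 0+8=8, 0+10=10
a = 2: 2+7=9, 2+8=10, 2+10=12
a = 3: 3+7=10, 3+8=11, 3+10=13
a = 11: 11+7=1, 11+8=2, 11+10=4
a = 15: 15+7=5, 15+8=6, 15+10=8
A + B = {1, 2, 4, 5, 6, 7, 8, 9, 10, 11, 12, 13}, so |A + B| = 12.
Verify: 12 ≥ 7? Yes ✓.

CD lower bound = 7, actual |A + B| = 12.


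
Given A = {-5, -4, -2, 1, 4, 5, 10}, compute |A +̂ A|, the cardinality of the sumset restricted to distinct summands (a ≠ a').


Restricted sumset: A +̂ A = {a + a' : a ∈ A, a' ∈ A, a ≠ a'}.
Equivalently, take A + A and drop any sum 2a that is achievable ONLY as a + a for a ∈ A (i.e. sums representable only with equal summands).
Enumerate pairs (a, a') with a < a' (symmetric, so each unordered pair gives one sum; this covers all a ≠ a'):
  -5 + -4 = -9
  -5 + -2 = -7
  -5 + 1 = -4
  -5 + 4 = -1
  -5 + 5 = 0
  -5 + 10 = 5
  -4 + -2 = -6
  -4 + 1 = -3
  -4 + 4 = 0
  -4 + 5 = 1
  -4 + 10 = 6
  -2 + 1 = -1
  -2 + 4 = 2
  -2 + 5 = 3
  -2 + 10 = 8
  1 + 4 = 5
  1 + 5 = 6
  1 + 10 = 11
  4 + 5 = 9
  4 + 10 = 14
  5 + 10 = 15
Collected distinct sums: {-9, -7, -6, -4, -3, -1, 0, 1, 2, 3, 5, 6, 8, 9, 11, 14, 15}
|A +̂ A| = 17
(Reference bound: |A +̂ A| ≥ 2|A| - 3 for |A| ≥ 2, with |A| = 7 giving ≥ 11.)

|A +̂ A| = 17


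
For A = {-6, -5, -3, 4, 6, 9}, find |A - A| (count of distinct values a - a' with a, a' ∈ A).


A - A = {a - a' : a, a' ∈ A}; |A| = 6.
Bounds: 2|A|-1 ≤ |A - A| ≤ |A|² - |A| + 1, i.e. 11 ≤ |A - A| ≤ 31.
Note: 0 ∈ A - A always (from a - a). The set is symmetric: if d ∈ A - A then -d ∈ A - A.
Enumerate nonzero differences d = a - a' with a > a' (then include -d):
Positive differences: {1, 2, 3, 5, 7, 9, 10, 11, 12, 14, 15}
Full difference set: {0} ∪ (positive diffs) ∪ (negative diffs).
|A - A| = 1 + 2·11 = 23 (matches direct enumeration: 23).

|A - A| = 23


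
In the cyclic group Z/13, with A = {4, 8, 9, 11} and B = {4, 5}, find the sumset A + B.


Work in Z/13Z: reduce every sum a + b modulo 13.
Enumerate all 8 pairs:
a = 4: 4+4=8, 4+5=9
a = 8: 8+4=12, 8+5=0
a = 9: 9+4=0, 9+5=1
a = 11: 11+4=2, 11+5=3
Distinct residues collected: {0, 1, 2, 3, 8, 9, 12}
|A + B| = 7 (out of 13 total residues).

A + B = {0, 1, 2, 3, 8, 9, 12}


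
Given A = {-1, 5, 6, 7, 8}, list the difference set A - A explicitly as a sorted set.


A - A = {a - a' : a, a' ∈ A}.
Compute a - a' for each ordered pair (a, a'):
a = -1: -1--1=0, -1-5=-6, -1-6=-7, -1-7=-8, -1-8=-9
a = 5: 5--1=6, 5-5=0, 5-6=-1, 5-7=-2, 5-8=-3
a = 6: 6--1=7, 6-5=1, 6-6=0, 6-7=-1, 6-8=-2
a = 7: 7--1=8, 7-5=2, 7-6=1, 7-7=0, 7-8=-1
a = 8: 8--1=9, 8-5=3, 8-6=2, 8-7=1, 8-8=0
Collecting distinct values (and noting 0 appears from a-a):
A - A = {-9, -8, -7, -6, -3, -2, -1, 0, 1, 2, 3, 6, 7, 8, 9}
|A - A| = 15

A - A = {-9, -8, -7, -6, -3, -2, -1, 0, 1, 2, 3, 6, 7, 8, 9}


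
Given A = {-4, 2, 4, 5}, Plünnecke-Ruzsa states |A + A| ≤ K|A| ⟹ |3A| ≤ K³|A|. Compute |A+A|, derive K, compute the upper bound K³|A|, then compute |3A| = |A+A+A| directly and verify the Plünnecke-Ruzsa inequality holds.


|A| = 4.
Step 1: Compute A + A by enumerating all 16 pairs.
A + A = {-8, -2, 0, 1, 4, 6, 7, 8, 9, 10}, so |A + A| = 10.
Step 2: Doubling constant K = |A + A|/|A| = 10/4 = 10/4 ≈ 2.5000.
Step 3: Plünnecke-Ruzsa gives |3A| ≤ K³·|A| = (2.5000)³ · 4 ≈ 62.5000.
Step 4: Compute 3A = A + A + A directly by enumerating all triples (a,b,c) ∈ A³; |3A| = 18.
Step 5: Check 18 ≤ 62.5000? Yes ✓.

K = 10/4, Plünnecke-Ruzsa bound K³|A| ≈ 62.5000, |3A| = 18, inequality holds.


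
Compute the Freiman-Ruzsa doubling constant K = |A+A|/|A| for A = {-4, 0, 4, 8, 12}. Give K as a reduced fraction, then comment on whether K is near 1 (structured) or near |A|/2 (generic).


|A| = 5.
Compute A + A by enumerating all 25 pairs.
A + A = {-8, -4, 0, 4, 8, 12, 16, 20, 24}, so |A + A| = 9.
K = |A + A| / |A| = 9/5 (already in lowest terms) ≈ 1.8000.
Reference: AP of size 5 gives K = 9/5 ≈ 1.8000; a fully generic set of size 5 gives K ≈ 3.0000.

|A| = 5, |A + A| = 9, K = 9/5.


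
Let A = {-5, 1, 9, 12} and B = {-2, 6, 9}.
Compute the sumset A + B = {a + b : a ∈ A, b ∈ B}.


A + B = {a + b : a ∈ A, b ∈ B}.
Enumerate all |A|·|B| = 4·3 = 12 pairs (a, b) and collect distinct sums.
a = -5: -5+-2=-7, -5+6=1, -5+9=4
a = 1: 1+-2=-1, 1+6=7, 1+9=10
a = 9: 9+-2=7, 9+6=15, 9+9=18
a = 12: 12+-2=10, 12+6=18, 12+9=21
Collecting distinct sums: A + B = {-7, -1, 1, 4, 7, 10, 15, 18, 21}
|A + B| = 9

A + B = {-7, -1, 1, 4, 7, 10, 15, 18, 21}


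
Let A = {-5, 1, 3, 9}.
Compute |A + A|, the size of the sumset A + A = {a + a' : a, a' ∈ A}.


A + A = {a + a' : a, a' ∈ A}; |A| = 4.
General bounds: 2|A| - 1 ≤ |A + A| ≤ |A|(|A|+1)/2, i.e. 7 ≤ |A + A| ≤ 10.
Lower bound 2|A|-1 is attained iff A is an arithmetic progression.
Enumerate sums a + a' for a ≤ a' (symmetric, so this suffices):
a = -5: -5+-5=-10, -5+1=-4, -5+3=-2, -5+9=4
a = 1: 1+1=2, 1+3=4, 1+9=10
a = 3: 3+3=6, 3+9=12
a = 9: 9+9=18
Distinct sums: {-10, -4, -2, 2, 4, 6, 10, 12, 18}
|A + A| = 9

|A + A| = 9


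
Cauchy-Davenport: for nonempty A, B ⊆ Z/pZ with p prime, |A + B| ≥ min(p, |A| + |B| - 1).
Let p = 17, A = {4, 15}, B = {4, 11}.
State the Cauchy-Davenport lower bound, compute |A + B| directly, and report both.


Cauchy-Davenport: |A + B| ≥ min(p, |A| + |B| - 1) for A, B nonempty in Z/pZ.
|A| = 2, |B| = 2, p = 17.
CD lower bound = min(17, 2 + 2 - 1) = min(17, 3) = 3.
Compute A + B mod 17 directly:
a = 4: 4+4=8, 4+11=15
a = 15: 15+4=2, 15+11=9
A + B = {2, 8, 9, 15}, so |A + B| = 4.
Verify: 4 ≥ 3? Yes ✓.

CD lower bound = 3, actual |A + B| = 4.


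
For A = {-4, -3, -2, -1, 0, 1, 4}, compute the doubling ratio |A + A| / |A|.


|A| = 7.
Compute A + A by enumerating all 49 pairs.
A + A = {-8, -7, -6, -5, -4, -3, -2, -1, 0, 1, 2, 3, 4, 5, 8}, so |A + A| = 15.
K = |A + A| / |A| = 15/7 (already in lowest terms) ≈ 2.1429.
Reference: AP of size 7 gives K = 13/7 ≈ 1.8571; a fully generic set of size 7 gives K ≈ 4.0000.

|A| = 7, |A + A| = 15, K = 15/7.


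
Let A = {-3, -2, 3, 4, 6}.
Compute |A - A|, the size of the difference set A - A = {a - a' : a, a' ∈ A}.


A - A = {a - a' : a, a' ∈ A}; |A| = 5.
Bounds: 2|A|-1 ≤ |A - A| ≤ |A|² - |A| + 1, i.e. 9 ≤ |A - A| ≤ 21.
Note: 0 ∈ A - A always (from a - a). The set is symmetric: if d ∈ A - A then -d ∈ A - A.
Enumerate nonzero differences d = a - a' with a > a' (then include -d):
Positive differences: {1, 2, 3, 5, 6, 7, 8, 9}
Full difference set: {0} ∪ (positive diffs) ∪ (negative diffs).
|A - A| = 1 + 2·8 = 17 (matches direct enumeration: 17).

|A - A| = 17


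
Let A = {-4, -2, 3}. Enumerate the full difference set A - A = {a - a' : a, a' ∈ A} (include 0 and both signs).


A - A = {a - a' : a, a' ∈ A}.
Compute a - a' for each ordered pair (a, a'):
a = -4: -4--4=0, -4--2=-2, -4-3=-7
a = -2: -2--4=2, -2--2=0, -2-3=-5
a = 3: 3--4=7, 3--2=5, 3-3=0
Collecting distinct values (and noting 0 appears from a-a):
A - A = {-7, -5, -2, 0, 2, 5, 7}
|A - A| = 7

A - A = {-7, -5, -2, 0, 2, 5, 7}


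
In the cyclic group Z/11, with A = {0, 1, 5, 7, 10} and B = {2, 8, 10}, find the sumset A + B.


Work in Z/11Z: reduce every sum a + b modulo 11.
Enumerate all 15 pairs:
a = 0: 0+2=2, 0+8=8, 0+10=10
a = 1: 1+2=3, 1+8=9, 1+10=0
a = 5: 5+2=7, 5+8=2, 5+10=4
a = 7: 7+2=9, 7+8=4, 7+10=6
a = 10: 10+2=1, 10+8=7, 10+10=9
Distinct residues collected: {0, 1, 2, 3, 4, 6, 7, 8, 9, 10}
|A + B| = 10 (out of 11 total residues).

A + B = {0, 1, 2, 3, 4, 6, 7, 8, 9, 10}


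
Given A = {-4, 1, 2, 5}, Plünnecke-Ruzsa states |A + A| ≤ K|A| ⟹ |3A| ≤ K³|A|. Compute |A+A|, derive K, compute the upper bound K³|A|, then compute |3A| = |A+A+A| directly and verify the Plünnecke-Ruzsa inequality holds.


|A| = 4.
Step 1: Compute A + A by enumerating all 16 pairs.
A + A = {-8, -3, -2, 1, 2, 3, 4, 6, 7, 10}, so |A + A| = 10.
Step 2: Doubling constant K = |A + A|/|A| = 10/4 = 10/4 ≈ 2.5000.
Step 3: Plünnecke-Ruzsa gives |3A| ≤ K³·|A| = (2.5000)³ · 4 ≈ 62.5000.
Step 4: Compute 3A = A + A + A directly by enumerating all triples (a,b,c) ∈ A³; |3A| = 18.
Step 5: Check 18 ≤ 62.5000? Yes ✓.

K = 10/4, Plünnecke-Ruzsa bound K³|A| ≈ 62.5000, |3A| = 18, inequality holds.


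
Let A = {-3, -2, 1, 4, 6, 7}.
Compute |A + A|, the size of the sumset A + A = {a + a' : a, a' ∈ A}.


A + A = {a + a' : a, a' ∈ A}; |A| = 6.
General bounds: 2|A| - 1 ≤ |A + A| ≤ |A|(|A|+1)/2, i.e. 11 ≤ |A + A| ≤ 21.
Lower bound 2|A|-1 is attained iff A is an arithmetic progression.
Enumerate sums a + a' for a ≤ a' (symmetric, so this suffices):
a = -3: -3+-3=-6, -3+-2=-5, -3+1=-2, -3+4=1, -3+6=3, -3+7=4
a = -2: -2+-2=-4, -2+1=-1, -2+4=2, -2+6=4, -2+7=5
a = 1: 1+1=2, 1+4=5, 1+6=7, 1+7=8
a = 4: 4+4=8, 4+6=10, 4+7=11
a = 6: 6+6=12, 6+7=13
a = 7: 7+7=14
Distinct sums: {-6, -5, -4, -2, -1, 1, 2, 3, 4, 5, 7, 8, 10, 11, 12, 13, 14}
|A + A| = 17

|A + A| = 17


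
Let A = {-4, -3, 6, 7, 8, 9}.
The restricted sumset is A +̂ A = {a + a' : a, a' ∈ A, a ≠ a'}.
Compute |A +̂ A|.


Restricted sumset: A +̂ A = {a + a' : a ∈ A, a' ∈ A, a ≠ a'}.
Equivalently, take A + A and drop any sum 2a that is achievable ONLY as a + a for a ∈ A (i.e. sums representable only with equal summands).
Enumerate pairs (a, a') with a < a' (symmetric, so each unordered pair gives one sum; this covers all a ≠ a'):
  -4 + -3 = -7
  -4 + 6 = 2
  -4 + 7 = 3
  -4 + 8 = 4
  -4 + 9 = 5
  -3 + 6 = 3
  -3 + 7 = 4
  -3 + 8 = 5
  -3 + 9 = 6
  6 + 7 = 13
  6 + 8 = 14
  6 + 9 = 15
  7 + 8 = 15
  7 + 9 = 16
  8 + 9 = 17
Collected distinct sums: {-7, 2, 3, 4, 5, 6, 13, 14, 15, 16, 17}
|A +̂ A| = 11
(Reference bound: |A +̂ A| ≥ 2|A| - 3 for |A| ≥ 2, with |A| = 6 giving ≥ 9.)

|A +̂ A| = 11


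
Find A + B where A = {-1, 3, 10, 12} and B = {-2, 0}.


A + B = {a + b : a ∈ A, b ∈ B}.
Enumerate all |A|·|B| = 4·2 = 8 pairs (a, b) and collect distinct sums.
a = -1: -1+-2=-3, -1+0=-1
a = 3: 3+-2=1, 3+0=3
a = 10: 10+-2=8, 10+0=10
a = 12: 12+-2=10, 12+0=12
Collecting distinct sums: A + B = {-3, -1, 1, 3, 8, 10, 12}
|A + B| = 7

A + B = {-3, -1, 1, 3, 8, 10, 12}


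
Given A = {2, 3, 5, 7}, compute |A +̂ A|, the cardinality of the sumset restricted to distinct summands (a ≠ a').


Restricted sumset: A +̂ A = {a + a' : a ∈ A, a' ∈ A, a ≠ a'}.
Equivalently, take A + A and drop any sum 2a that is achievable ONLY as a + a for a ∈ A (i.e. sums representable only with equal summands).
Enumerate pairs (a, a') with a < a' (symmetric, so each unordered pair gives one sum; this covers all a ≠ a'):
  2 + 3 = 5
  2 + 5 = 7
  2 + 7 = 9
  3 + 5 = 8
  3 + 7 = 10
  5 + 7 = 12
Collected distinct sums: {5, 7, 8, 9, 10, 12}
|A +̂ A| = 6
(Reference bound: |A +̂ A| ≥ 2|A| - 3 for |A| ≥ 2, with |A| = 4 giving ≥ 5.)

|A +̂ A| = 6


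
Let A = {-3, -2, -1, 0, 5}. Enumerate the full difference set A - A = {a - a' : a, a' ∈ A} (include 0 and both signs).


A - A = {a - a' : a, a' ∈ A}.
Compute a - a' for each ordered pair (a, a'):
a = -3: -3--3=0, -3--2=-1, -3--1=-2, -3-0=-3, -3-5=-8
a = -2: -2--3=1, -2--2=0, -2--1=-1, -2-0=-2, -2-5=-7
a = -1: -1--3=2, -1--2=1, -1--1=0, -1-0=-1, -1-5=-6
a = 0: 0--3=3, 0--2=2, 0--1=1, 0-0=0, 0-5=-5
a = 5: 5--3=8, 5--2=7, 5--1=6, 5-0=5, 5-5=0
Collecting distinct values (and noting 0 appears from a-a):
A - A = {-8, -7, -6, -5, -3, -2, -1, 0, 1, 2, 3, 5, 6, 7, 8}
|A - A| = 15

A - A = {-8, -7, -6, -5, -3, -2, -1, 0, 1, 2, 3, 5, 6, 7, 8}


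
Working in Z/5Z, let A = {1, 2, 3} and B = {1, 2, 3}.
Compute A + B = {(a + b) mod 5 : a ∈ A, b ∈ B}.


Work in Z/5Z: reduce every sum a + b modulo 5.
Enumerate all 9 pairs:
a = 1: 1+1=2, 1+2=3, 1+3=4
a = 2: 2+1=3, 2+2=4, 2+3=0
a = 3: 3+1=4, 3+2=0, 3+3=1
Distinct residues collected: {0, 1, 2, 3, 4}
|A + B| = 5 (out of 5 total residues).

A + B = {0, 1, 2, 3, 4}


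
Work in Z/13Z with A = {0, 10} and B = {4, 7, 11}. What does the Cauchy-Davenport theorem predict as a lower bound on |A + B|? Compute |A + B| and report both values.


Cauchy-Davenport: |A + B| ≥ min(p, |A| + |B| - 1) for A, B nonempty in Z/pZ.
|A| = 2, |B| = 3, p = 13.
CD lower bound = min(13, 2 + 3 - 1) = min(13, 4) = 4.
Compute A + B mod 13 directly:
a = 0: 0+4=4, 0+7=7, 0+11=11
a = 10: 10+4=1, 10+7=4, 10+11=8
A + B = {1, 4, 7, 8, 11}, so |A + B| = 5.
Verify: 5 ≥ 4? Yes ✓.

CD lower bound = 4, actual |A + B| = 5.


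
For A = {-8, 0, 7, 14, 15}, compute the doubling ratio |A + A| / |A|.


|A| = 5.
Compute A + A by enumerating all 25 pairs.
A + A = {-16, -8, -1, 0, 6, 7, 14, 15, 21, 22, 28, 29, 30}, so |A + A| = 13.
K = |A + A| / |A| = 13/5 (already in lowest terms) ≈ 2.6000.
Reference: AP of size 5 gives K = 9/5 ≈ 1.8000; a fully generic set of size 5 gives K ≈ 3.0000.

|A| = 5, |A + A| = 13, K = 13/5.


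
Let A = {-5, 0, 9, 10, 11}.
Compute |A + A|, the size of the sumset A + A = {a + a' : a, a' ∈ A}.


A + A = {a + a' : a, a' ∈ A}; |A| = 5.
General bounds: 2|A| - 1 ≤ |A + A| ≤ |A|(|A|+1)/2, i.e. 9 ≤ |A + A| ≤ 15.
Lower bound 2|A|-1 is attained iff A is an arithmetic progression.
Enumerate sums a + a' for a ≤ a' (symmetric, so this suffices):
a = -5: -5+-5=-10, -5+0=-5, -5+9=4, -5+10=5, -5+11=6
a = 0: 0+0=0, 0+9=9, 0+10=10, 0+11=11
a = 9: 9+9=18, 9+10=19, 9+11=20
a = 10: 10+10=20, 10+11=21
a = 11: 11+11=22
Distinct sums: {-10, -5, 0, 4, 5, 6, 9, 10, 11, 18, 19, 20, 21, 22}
|A + A| = 14

|A + A| = 14


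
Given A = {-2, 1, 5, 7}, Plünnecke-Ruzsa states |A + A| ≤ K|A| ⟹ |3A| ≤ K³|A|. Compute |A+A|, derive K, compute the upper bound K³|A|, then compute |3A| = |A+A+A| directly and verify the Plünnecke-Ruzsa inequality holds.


|A| = 4.
Step 1: Compute A + A by enumerating all 16 pairs.
A + A = {-4, -1, 2, 3, 5, 6, 8, 10, 12, 14}, so |A + A| = 10.
Step 2: Doubling constant K = |A + A|/|A| = 10/4 = 10/4 ≈ 2.5000.
Step 3: Plünnecke-Ruzsa gives |3A| ≤ K³·|A| = (2.5000)³ · 4 ≈ 62.5000.
Step 4: Compute 3A = A + A + A directly by enumerating all triples (a,b,c) ∈ A³; |3A| = 18.
Step 5: Check 18 ≤ 62.5000? Yes ✓.

K = 10/4, Plünnecke-Ruzsa bound K³|A| ≈ 62.5000, |3A| = 18, inequality holds.


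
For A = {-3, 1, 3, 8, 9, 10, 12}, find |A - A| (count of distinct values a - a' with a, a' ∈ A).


A - A = {a - a' : a, a' ∈ A}; |A| = 7.
Bounds: 2|A|-1 ≤ |A - A| ≤ |A|² - |A| + 1, i.e. 13 ≤ |A - A| ≤ 43.
Note: 0 ∈ A - A always (from a - a). The set is symmetric: if d ∈ A - A then -d ∈ A - A.
Enumerate nonzero differences d = a - a' with a > a' (then include -d):
Positive differences: {1, 2, 3, 4, 5, 6, 7, 8, 9, 11, 12, 13, 15}
Full difference set: {0} ∪ (positive diffs) ∪ (negative diffs).
|A - A| = 1 + 2·13 = 27 (matches direct enumeration: 27).

|A - A| = 27


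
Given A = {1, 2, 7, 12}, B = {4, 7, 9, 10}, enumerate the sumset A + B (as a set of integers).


A + B = {a + b : a ∈ A, b ∈ B}.
Enumerate all |A|·|B| = 4·4 = 16 pairs (a, b) and collect distinct sums.
a = 1: 1+4=5, 1+7=8, 1+9=10, 1+10=11
a = 2: 2+4=6, 2+7=9, 2+9=11, 2+10=12
a = 7: 7+4=11, 7+7=14, 7+9=16, 7+10=17
a = 12: 12+4=16, 12+7=19, 12+9=21, 12+10=22
Collecting distinct sums: A + B = {5, 6, 8, 9, 10, 11, 12, 14, 16, 17, 19, 21, 22}
|A + B| = 13

A + B = {5, 6, 8, 9, 10, 11, 12, 14, 16, 17, 19, 21, 22}


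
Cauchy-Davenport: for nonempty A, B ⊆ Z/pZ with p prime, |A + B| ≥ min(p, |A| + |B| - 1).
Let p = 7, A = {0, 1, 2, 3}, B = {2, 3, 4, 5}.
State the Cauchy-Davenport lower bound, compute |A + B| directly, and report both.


Cauchy-Davenport: |A + B| ≥ min(p, |A| + |B| - 1) for A, B nonempty in Z/pZ.
|A| = 4, |B| = 4, p = 7.
CD lower bound = min(7, 4 + 4 - 1) = min(7, 7) = 7.
Compute A + B mod 7 directly:
a = 0: 0+2=2, 0+3=3, 0+4=4, 0+5=5
a = 1: 1+2=3, 1+3=4, 1+4=5, 1+5=6
a = 2: 2+2=4, 2+3=5, 2+4=6, 2+5=0
a = 3: 3+2=5, 3+3=6, 3+4=0, 3+5=1
A + B = {0, 1, 2, 3, 4, 5, 6}, so |A + B| = 7.
Verify: 7 ≥ 7? Yes ✓.

CD lower bound = 7, actual |A + B| = 7.


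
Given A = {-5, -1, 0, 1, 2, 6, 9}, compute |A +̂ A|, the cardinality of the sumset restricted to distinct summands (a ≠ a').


Restricted sumset: A +̂ A = {a + a' : a ∈ A, a' ∈ A, a ≠ a'}.
Equivalently, take A + A and drop any sum 2a that is achievable ONLY as a + a for a ∈ A (i.e. sums representable only with equal summands).
Enumerate pairs (a, a') with a < a' (symmetric, so each unordered pair gives one sum; this covers all a ≠ a'):
  -5 + -1 = -6
  -5 + 0 = -5
  -5 + 1 = -4
  -5 + 2 = -3
  -5 + 6 = 1
  -5 + 9 = 4
  -1 + 0 = -1
  -1 + 1 = 0
  -1 + 2 = 1
  -1 + 6 = 5
  -1 + 9 = 8
  0 + 1 = 1
  0 + 2 = 2
  0 + 6 = 6
  0 + 9 = 9
  1 + 2 = 3
  1 + 6 = 7
  1 + 9 = 10
  2 + 6 = 8
  2 + 9 = 11
  6 + 9 = 15
Collected distinct sums: {-6, -5, -4, -3, -1, 0, 1, 2, 3, 4, 5, 6, 7, 8, 9, 10, 11, 15}
|A +̂ A| = 18
(Reference bound: |A +̂ A| ≥ 2|A| - 3 for |A| ≥ 2, with |A| = 7 giving ≥ 11.)

|A +̂ A| = 18


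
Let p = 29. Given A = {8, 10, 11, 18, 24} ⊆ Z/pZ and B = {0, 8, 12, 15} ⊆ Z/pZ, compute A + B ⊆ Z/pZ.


Work in Z/29Z: reduce every sum a + b modulo 29.
Enumerate all 20 pairs:
a = 8: 8+0=8, 8+8=16, 8+12=20, 8+15=23
a = 10: 10+0=10, 10+8=18, 10+12=22, 10+15=25
a = 11: 11+0=11, 11+8=19, 11+12=23, 11+15=26
a = 18: 18+0=18, 18+8=26, 18+12=1, 18+15=4
a = 24: 24+0=24, 24+8=3, 24+12=7, 24+15=10
Distinct residues collected: {1, 3, 4, 7, 8, 10, 11, 16, 18, 19, 20, 22, 23, 24, 25, 26}
|A + B| = 16 (out of 29 total residues).

A + B = {1, 3, 4, 7, 8, 10, 11, 16, 18, 19, 20, 22, 23, 24, 25, 26}


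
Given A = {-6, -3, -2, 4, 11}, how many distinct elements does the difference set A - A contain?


A - A = {a - a' : a, a' ∈ A}; |A| = 5.
Bounds: 2|A|-1 ≤ |A - A| ≤ |A|² - |A| + 1, i.e. 9 ≤ |A - A| ≤ 21.
Note: 0 ∈ A - A always (from a - a). The set is symmetric: if d ∈ A - A then -d ∈ A - A.
Enumerate nonzero differences d = a - a' with a > a' (then include -d):
Positive differences: {1, 3, 4, 6, 7, 10, 13, 14, 17}
Full difference set: {0} ∪ (positive diffs) ∪ (negative diffs).
|A - A| = 1 + 2·9 = 19 (matches direct enumeration: 19).

|A - A| = 19


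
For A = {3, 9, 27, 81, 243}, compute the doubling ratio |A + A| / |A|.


|A| = 5.
Compute A + A by enumerating all 25 pairs.
A + A = {6, 12, 18, 30, 36, 54, 84, 90, 108, 162, 246, 252, 270, 324, 486}, so |A + A| = 15.
K = |A + A| / |A| = 15/5 = 3/1 ≈ 3.0000.
Reference: AP of size 5 gives K = 9/5 ≈ 1.8000; a fully generic set of size 5 gives K ≈ 3.0000.

|A| = 5, |A + A| = 15, K = 15/5 = 3/1.


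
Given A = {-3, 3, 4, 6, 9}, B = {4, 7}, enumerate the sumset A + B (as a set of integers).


A + B = {a + b : a ∈ A, b ∈ B}.
Enumerate all |A|·|B| = 5·2 = 10 pairs (a, b) and collect distinct sums.
a = -3: -3+4=1, -3+7=4
a = 3: 3+4=7, 3+7=10
a = 4: 4+4=8, 4+7=11
a = 6: 6+4=10, 6+7=13
a = 9: 9+4=13, 9+7=16
Collecting distinct sums: A + B = {1, 4, 7, 8, 10, 11, 13, 16}
|A + B| = 8

A + B = {1, 4, 7, 8, 10, 11, 13, 16}


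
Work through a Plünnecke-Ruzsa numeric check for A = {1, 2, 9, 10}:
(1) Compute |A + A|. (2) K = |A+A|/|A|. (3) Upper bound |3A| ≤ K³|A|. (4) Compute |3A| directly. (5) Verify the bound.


|A| = 4.
Step 1: Compute A + A by enumerating all 16 pairs.
A + A = {2, 3, 4, 10, 11, 12, 18, 19, 20}, so |A + A| = 9.
Step 2: Doubling constant K = |A + A|/|A| = 9/4 = 9/4 ≈ 2.2500.
Step 3: Plünnecke-Ruzsa gives |3A| ≤ K³·|A| = (2.2500)³ · 4 ≈ 45.5625.
Step 4: Compute 3A = A + A + A directly by enumerating all triples (a,b,c) ∈ A³; |3A| = 16.
Step 5: Check 16 ≤ 45.5625? Yes ✓.

K = 9/4, Plünnecke-Ruzsa bound K³|A| ≈ 45.5625, |3A| = 16, inequality holds.


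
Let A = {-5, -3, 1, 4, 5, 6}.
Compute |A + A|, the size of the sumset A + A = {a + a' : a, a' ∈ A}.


A + A = {a + a' : a, a' ∈ A}; |A| = 6.
General bounds: 2|A| - 1 ≤ |A + A| ≤ |A|(|A|+1)/2, i.e. 11 ≤ |A + A| ≤ 21.
Lower bound 2|A|-1 is attained iff A is an arithmetic progression.
Enumerate sums a + a' for a ≤ a' (symmetric, so this suffices):
a = -5: -5+-5=-10, -5+-3=-8, -5+1=-4, -5+4=-1, -5+5=0, -5+6=1
a = -3: -3+-3=-6, -3+1=-2, -3+4=1, -3+5=2, -3+6=3
a = 1: 1+1=2, 1+4=5, 1+5=6, 1+6=7
a = 4: 4+4=8, 4+5=9, 4+6=10
a = 5: 5+5=10, 5+6=11
a = 6: 6+6=12
Distinct sums: {-10, -8, -6, -4, -2, -1, 0, 1, 2, 3, 5, 6, 7, 8, 9, 10, 11, 12}
|A + A| = 18

|A + A| = 18


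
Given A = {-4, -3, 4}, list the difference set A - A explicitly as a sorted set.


A - A = {a - a' : a, a' ∈ A}.
Compute a - a' for each ordered pair (a, a'):
a = -4: -4--4=0, -4--3=-1, -4-4=-8
a = -3: -3--4=1, -3--3=0, -3-4=-7
a = 4: 4--4=8, 4--3=7, 4-4=0
Collecting distinct values (and noting 0 appears from a-a):
A - A = {-8, -7, -1, 0, 1, 7, 8}
|A - A| = 7

A - A = {-8, -7, -1, 0, 1, 7, 8}


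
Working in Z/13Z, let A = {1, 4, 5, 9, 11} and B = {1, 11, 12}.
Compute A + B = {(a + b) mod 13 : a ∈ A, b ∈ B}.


Work in Z/13Z: reduce every sum a + b modulo 13.
Enumerate all 15 pairs:
a = 1: 1+1=2, 1+11=12, 1+12=0
a = 4: 4+1=5, 4+11=2, 4+12=3
a = 5: 5+1=6, 5+11=3, 5+12=4
a = 9: 9+1=10, 9+11=7, 9+12=8
a = 11: 11+1=12, 11+11=9, 11+12=10
Distinct residues collected: {0, 2, 3, 4, 5, 6, 7, 8, 9, 10, 12}
|A + B| = 11 (out of 13 total residues).

A + B = {0, 2, 3, 4, 5, 6, 7, 8, 9, 10, 12}


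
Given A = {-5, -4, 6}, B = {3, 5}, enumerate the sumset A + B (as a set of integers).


A + B = {a + b : a ∈ A, b ∈ B}.
Enumerate all |A|·|B| = 3·2 = 6 pairs (a, b) and collect distinct sums.
a = -5: -5+3=-2, -5+5=0
a = -4: -4+3=-1, -4+5=1
a = 6: 6+3=9, 6+5=11
Collecting distinct sums: A + B = {-2, -1, 0, 1, 9, 11}
|A + B| = 6

A + B = {-2, -1, 0, 1, 9, 11}


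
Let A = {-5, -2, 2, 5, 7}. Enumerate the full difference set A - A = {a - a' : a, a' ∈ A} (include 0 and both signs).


A - A = {a - a' : a, a' ∈ A}.
Compute a - a' for each ordered pair (a, a'):
a = -5: -5--5=0, -5--2=-3, -5-2=-7, -5-5=-10, -5-7=-12
a = -2: -2--5=3, -2--2=0, -2-2=-4, -2-5=-7, -2-7=-9
a = 2: 2--5=7, 2--2=4, 2-2=0, 2-5=-3, 2-7=-5
a = 5: 5--5=10, 5--2=7, 5-2=3, 5-5=0, 5-7=-2
a = 7: 7--5=12, 7--2=9, 7-2=5, 7-5=2, 7-7=0
Collecting distinct values (and noting 0 appears from a-a):
A - A = {-12, -10, -9, -7, -5, -4, -3, -2, 0, 2, 3, 4, 5, 7, 9, 10, 12}
|A - A| = 17

A - A = {-12, -10, -9, -7, -5, -4, -3, -2, 0, 2, 3, 4, 5, 7, 9, 10, 12}


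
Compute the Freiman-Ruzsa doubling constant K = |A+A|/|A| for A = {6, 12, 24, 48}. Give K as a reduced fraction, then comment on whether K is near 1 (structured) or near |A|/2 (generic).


|A| = 4.
Compute A + A by enumerating all 16 pairs.
A + A = {12, 18, 24, 30, 36, 48, 54, 60, 72, 96}, so |A + A| = 10.
K = |A + A| / |A| = 10/4 = 5/2 ≈ 2.5000.
Reference: AP of size 4 gives K = 7/4 ≈ 1.7500; a fully generic set of size 4 gives K ≈ 2.5000.

|A| = 4, |A + A| = 10, K = 10/4 = 5/2.


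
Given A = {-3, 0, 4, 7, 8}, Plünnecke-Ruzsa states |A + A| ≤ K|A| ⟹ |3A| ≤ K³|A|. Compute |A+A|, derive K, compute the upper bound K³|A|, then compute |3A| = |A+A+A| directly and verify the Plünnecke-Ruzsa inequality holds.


|A| = 5.
Step 1: Compute A + A by enumerating all 25 pairs.
A + A = {-6, -3, 0, 1, 4, 5, 7, 8, 11, 12, 14, 15, 16}, so |A + A| = 13.
Step 2: Doubling constant K = |A + A|/|A| = 13/5 = 13/5 ≈ 2.6000.
Step 3: Plünnecke-Ruzsa gives |3A| ≤ K³·|A| = (2.6000)³ · 5 ≈ 87.8800.
Step 4: Compute 3A = A + A + A directly by enumerating all triples (a,b,c) ∈ A³; |3A| = 25.
Step 5: Check 25 ≤ 87.8800? Yes ✓.

K = 13/5, Plünnecke-Ruzsa bound K³|A| ≈ 87.8800, |3A| = 25, inequality holds.


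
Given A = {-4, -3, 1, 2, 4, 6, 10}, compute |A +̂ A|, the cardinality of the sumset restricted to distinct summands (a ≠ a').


Restricted sumset: A +̂ A = {a + a' : a ∈ A, a' ∈ A, a ≠ a'}.
Equivalently, take A + A and drop any sum 2a that is achievable ONLY as a + a for a ∈ A (i.e. sums representable only with equal summands).
Enumerate pairs (a, a') with a < a' (symmetric, so each unordered pair gives one sum; this covers all a ≠ a'):
  -4 + -3 = -7
  -4 + 1 = -3
  -4 + 2 = -2
  -4 + 4 = 0
  -4 + 6 = 2
  -4 + 10 = 6
  -3 + 1 = -2
  -3 + 2 = -1
  -3 + 4 = 1
  -3 + 6 = 3
  -3 + 10 = 7
  1 + 2 = 3
  1 + 4 = 5
  1 + 6 = 7
  1 + 10 = 11
  2 + 4 = 6
  2 + 6 = 8
  2 + 10 = 12
  4 + 6 = 10
  4 + 10 = 14
  6 + 10 = 16
Collected distinct sums: {-7, -3, -2, -1, 0, 1, 2, 3, 5, 6, 7, 8, 10, 11, 12, 14, 16}
|A +̂ A| = 17
(Reference bound: |A +̂ A| ≥ 2|A| - 3 for |A| ≥ 2, with |A| = 7 giving ≥ 11.)

|A +̂ A| = 17


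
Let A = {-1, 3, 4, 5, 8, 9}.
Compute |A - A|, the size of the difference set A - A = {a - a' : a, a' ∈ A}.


A - A = {a - a' : a, a' ∈ A}; |A| = 6.
Bounds: 2|A|-1 ≤ |A - A| ≤ |A|² - |A| + 1, i.e. 11 ≤ |A - A| ≤ 31.
Note: 0 ∈ A - A always (from a - a). The set is symmetric: if d ∈ A - A then -d ∈ A - A.
Enumerate nonzero differences d = a - a' with a > a' (then include -d):
Positive differences: {1, 2, 3, 4, 5, 6, 9, 10}
Full difference set: {0} ∪ (positive diffs) ∪ (negative diffs).
|A - A| = 1 + 2·8 = 17 (matches direct enumeration: 17).

|A - A| = 17


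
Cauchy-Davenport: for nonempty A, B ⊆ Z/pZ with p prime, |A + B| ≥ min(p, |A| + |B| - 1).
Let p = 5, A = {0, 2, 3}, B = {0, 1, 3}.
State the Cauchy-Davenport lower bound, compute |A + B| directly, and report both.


Cauchy-Davenport: |A + B| ≥ min(p, |A| + |B| - 1) for A, B nonempty in Z/pZ.
|A| = 3, |B| = 3, p = 5.
CD lower bound = min(5, 3 + 3 - 1) = min(5, 5) = 5.
Compute A + B mod 5 directly:
a = 0: 0+0=0, 0+1=1, 0+3=3
a = 2: 2+0=2, 2+1=3, 2+3=0
a = 3: 3+0=3, 3+1=4, 3+3=1
A + B = {0, 1, 2, 3, 4}, so |A + B| = 5.
Verify: 5 ≥ 5? Yes ✓.

CD lower bound = 5, actual |A + B| = 5.


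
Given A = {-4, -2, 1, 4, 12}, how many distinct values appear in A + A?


A + A = {a + a' : a, a' ∈ A}; |A| = 5.
General bounds: 2|A| - 1 ≤ |A + A| ≤ |A|(|A|+1)/2, i.e. 9 ≤ |A + A| ≤ 15.
Lower bound 2|A|-1 is attained iff A is an arithmetic progression.
Enumerate sums a + a' for a ≤ a' (symmetric, so this suffices):
a = -4: -4+-4=-8, -4+-2=-6, -4+1=-3, -4+4=0, -4+12=8
a = -2: -2+-2=-4, -2+1=-1, -2+4=2, -2+12=10
a = 1: 1+1=2, 1+4=5, 1+12=13
a = 4: 4+4=8, 4+12=16
a = 12: 12+12=24
Distinct sums: {-8, -6, -4, -3, -1, 0, 2, 5, 8, 10, 13, 16, 24}
|A + A| = 13

|A + A| = 13
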